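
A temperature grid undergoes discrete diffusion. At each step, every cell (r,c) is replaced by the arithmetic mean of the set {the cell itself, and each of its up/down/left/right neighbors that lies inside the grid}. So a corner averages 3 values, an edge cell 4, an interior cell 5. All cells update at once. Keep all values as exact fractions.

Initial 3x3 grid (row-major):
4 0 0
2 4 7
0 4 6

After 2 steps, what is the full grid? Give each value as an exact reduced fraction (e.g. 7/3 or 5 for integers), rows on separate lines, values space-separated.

Answer: 13/6 73/30 103/36
99/40 313/100 313/80
8/3 437/120 161/36

Derivation:
After step 1:
  2 2 7/3
  5/2 17/5 17/4
  2 7/2 17/3
After step 2:
  13/6 73/30 103/36
  99/40 313/100 313/80
  8/3 437/120 161/36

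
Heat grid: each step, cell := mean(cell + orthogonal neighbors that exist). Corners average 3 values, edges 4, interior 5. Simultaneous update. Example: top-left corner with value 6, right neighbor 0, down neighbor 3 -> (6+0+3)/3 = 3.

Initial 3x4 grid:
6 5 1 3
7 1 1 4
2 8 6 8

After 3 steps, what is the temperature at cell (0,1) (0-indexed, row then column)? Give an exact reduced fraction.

Step 1: cell (0,1) = 13/4
Step 2: cell (0,1) = 323/80
Step 3: cell (0,1) = 1789/480
Full grid after step 3:
  3233/720 1789/480 4931/1440 6931/2160
  3199/720 5189/1200 901/240 575/144
  2641/540 3241/720 563/120 823/180

Answer: 1789/480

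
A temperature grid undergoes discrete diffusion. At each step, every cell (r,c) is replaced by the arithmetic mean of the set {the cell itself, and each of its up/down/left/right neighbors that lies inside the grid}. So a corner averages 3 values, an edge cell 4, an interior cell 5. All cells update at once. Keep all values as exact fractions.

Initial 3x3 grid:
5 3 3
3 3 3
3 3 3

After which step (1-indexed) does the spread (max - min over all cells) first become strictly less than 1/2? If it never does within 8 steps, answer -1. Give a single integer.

Step 1: max=11/3, min=3, spread=2/3
Step 2: max=32/9, min=3, spread=5/9
Step 3: max=365/108, min=3, spread=41/108
  -> spread < 1/2 first at step 3
Step 4: max=21571/6480, min=551/180, spread=347/1296
Step 5: max=1273337/388800, min=5557/1800, spread=2921/15552
Step 6: max=75812539/23328000, min=673483/216000, spread=24611/186624
Step 7: max=4517762033/1399680000, min=15236741/4860000, spread=207329/2239488
Step 8: max=269972352451/83980800000, min=816401599/259200000, spread=1746635/26873856

Answer: 3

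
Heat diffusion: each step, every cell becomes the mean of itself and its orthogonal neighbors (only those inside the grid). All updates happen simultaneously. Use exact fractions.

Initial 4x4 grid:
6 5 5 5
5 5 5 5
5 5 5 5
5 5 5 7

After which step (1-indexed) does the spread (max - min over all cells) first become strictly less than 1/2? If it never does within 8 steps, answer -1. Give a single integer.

Answer: 3

Derivation:
Step 1: max=17/3, min=5, spread=2/3
Step 2: max=50/9, min=5, spread=5/9
Step 3: max=581/108, min=485/96, spread=283/864
  -> spread < 1/2 first at step 3
Step 4: max=17243/3240, min=487/96, spread=3227/12960
Step 5: max=511553/97200, min=2200717/432000, spread=655667/3888000
Step 6: max=15264257/2916000, min=66227317/12960000, spread=14524427/116640000
Step 7: max=9114991/1749600, min=79551349/15552000, spread=13237139/139968000
Step 8: max=13633546583/2624400000, min=26857752383/5248800000, spread=409340783/5248800000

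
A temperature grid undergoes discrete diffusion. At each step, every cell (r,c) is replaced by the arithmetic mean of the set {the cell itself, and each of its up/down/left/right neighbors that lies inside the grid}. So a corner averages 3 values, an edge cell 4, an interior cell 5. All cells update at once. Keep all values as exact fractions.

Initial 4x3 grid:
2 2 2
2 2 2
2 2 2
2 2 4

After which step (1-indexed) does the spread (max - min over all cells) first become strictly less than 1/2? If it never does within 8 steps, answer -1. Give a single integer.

Answer: 3

Derivation:
Step 1: max=8/3, min=2, spread=2/3
Step 2: max=23/9, min=2, spread=5/9
Step 3: max=257/108, min=2, spread=41/108
  -> spread < 1/2 first at step 3
Step 4: max=30137/12960, min=2, spread=4217/12960
Step 5: max=1764349/777600, min=7279/3600, spread=38417/155520
Step 6: max=104512211/46656000, min=146597/72000, spread=1903471/9331200
Step 7: max=6199709089/2799360000, min=4435759/2160000, spread=18038617/111974400
Step 8: max=369191382851/167961600000, min=401726759/194400000, spread=883978523/6718464000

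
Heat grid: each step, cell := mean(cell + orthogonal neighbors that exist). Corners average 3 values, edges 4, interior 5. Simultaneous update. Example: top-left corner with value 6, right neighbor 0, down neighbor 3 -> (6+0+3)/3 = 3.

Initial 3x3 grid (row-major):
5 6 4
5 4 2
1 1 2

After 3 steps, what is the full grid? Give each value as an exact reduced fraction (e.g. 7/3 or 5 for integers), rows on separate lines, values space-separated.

Answer: 4603/1080 58927/14400 2737/720
52127/14400 10237/3000 11363/3600
6371/2160 3221/1200 346/135

Derivation:
After step 1:
  16/3 19/4 4
  15/4 18/5 3
  7/3 2 5/3
After step 2:
  83/18 1061/240 47/12
  901/240 171/50 46/15
  97/36 12/5 20/9
After step 3:
  4603/1080 58927/14400 2737/720
  52127/14400 10237/3000 11363/3600
  6371/2160 3221/1200 346/135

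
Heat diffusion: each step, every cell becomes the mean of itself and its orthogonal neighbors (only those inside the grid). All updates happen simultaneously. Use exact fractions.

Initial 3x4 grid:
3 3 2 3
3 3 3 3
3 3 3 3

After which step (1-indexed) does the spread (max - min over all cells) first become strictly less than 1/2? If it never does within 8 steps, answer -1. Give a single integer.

Answer: 1

Derivation:
Step 1: max=3, min=8/3, spread=1/3
  -> spread < 1/2 first at step 1
Step 2: max=3, min=329/120, spread=31/120
Step 3: max=3, min=3029/1080, spread=211/1080
Step 4: max=5353/1800, min=307103/108000, spread=14077/108000
Step 5: max=320317/108000, min=2775593/972000, spread=5363/48600
Step 6: max=177131/60000, min=83739191/29160000, spread=93859/1166400
Step 7: max=286263533/97200000, min=5038525519/1749600000, spread=4568723/69984000
Step 8: max=8566381111/2916000000, min=303147564371/104976000000, spread=8387449/167961600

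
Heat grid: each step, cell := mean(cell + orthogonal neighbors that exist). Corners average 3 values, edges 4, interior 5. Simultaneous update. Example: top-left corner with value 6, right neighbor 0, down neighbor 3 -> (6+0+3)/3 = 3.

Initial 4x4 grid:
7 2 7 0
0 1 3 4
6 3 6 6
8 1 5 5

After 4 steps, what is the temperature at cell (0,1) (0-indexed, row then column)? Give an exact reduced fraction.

Answer: 26769/8000

Derivation:
Step 1: cell (0,1) = 17/4
Step 2: cell (0,1) = 241/80
Step 3: cell (0,1) = 2761/800
Step 4: cell (0,1) = 26769/8000
Full grid after step 4:
  18437/5400 26769/8000 774667/216000 236221/64800
  251051/72000 18061/5000 664279/180000 214213/54000
  31147/8000 233519/60000 23494/5625 231899/54000
  9869/2400 76367/18000 237809/54000 18557/4050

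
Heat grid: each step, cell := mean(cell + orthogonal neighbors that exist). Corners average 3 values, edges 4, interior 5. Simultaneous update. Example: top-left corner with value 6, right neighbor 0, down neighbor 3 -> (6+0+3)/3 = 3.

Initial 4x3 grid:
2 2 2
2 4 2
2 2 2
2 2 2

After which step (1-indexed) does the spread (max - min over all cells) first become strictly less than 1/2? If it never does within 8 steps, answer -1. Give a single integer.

Step 1: max=5/2, min=2, spread=1/2
Step 2: max=123/50, min=2, spread=23/50
  -> spread < 1/2 first at step 2
Step 3: max=5611/2400, min=413/200, spread=131/480
Step 4: max=49751/21600, min=7591/3600, spread=841/4320
Step 5: max=19822051/8640000, min=1533373/720000, spread=56863/345600
Step 6: max=177054341/77760000, min=13949543/6480000, spread=386393/3110400
Step 7: max=70601723131/31104000000, min=5604358813/2592000000, spread=26795339/248832000
Step 8: max=4216295714129/1866240000000, min=338126149667/155520000000, spread=254051069/2985984000

Answer: 2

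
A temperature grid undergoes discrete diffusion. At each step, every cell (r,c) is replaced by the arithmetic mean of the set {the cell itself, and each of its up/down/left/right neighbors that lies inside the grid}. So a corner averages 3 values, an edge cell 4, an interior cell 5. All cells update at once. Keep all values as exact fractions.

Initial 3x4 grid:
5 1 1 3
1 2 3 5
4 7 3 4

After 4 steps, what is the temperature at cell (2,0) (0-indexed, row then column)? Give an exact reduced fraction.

Step 1: cell (2,0) = 4
Step 2: cell (2,0) = 11/3
Step 3: cell (2,0) = 279/80
Step 4: cell (2,0) = 72557/21600
Full grid after step 4:
  178721/64800 593717/216000 68413/24000 129869/43200
  329911/108000 276763/90000 127503/40000 947671/288000
  72557/21600 27471/8000 84413/24000 51523/14400

Answer: 72557/21600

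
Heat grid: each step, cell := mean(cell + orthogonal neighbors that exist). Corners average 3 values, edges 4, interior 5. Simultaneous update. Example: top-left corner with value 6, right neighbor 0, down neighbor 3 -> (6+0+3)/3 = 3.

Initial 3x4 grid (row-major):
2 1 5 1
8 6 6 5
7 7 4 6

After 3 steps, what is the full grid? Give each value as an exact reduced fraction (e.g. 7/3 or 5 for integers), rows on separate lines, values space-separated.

Answer: 5003/1080 31363/7200 29833/7200 8857/2160
25757/4800 10333/2000 1804/375 33013/7200
6523/1080 41813/7200 12961/2400 1213/240

Derivation:
After step 1:
  11/3 7/2 13/4 11/3
  23/4 28/5 26/5 9/2
  22/3 6 23/4 5
After step 2:
  155/36 961/240 937/240 137/36
  447/80 521/100 243/50 551/120
  229/36 1481/240 439/80 61/12
After step 3:
  5003/1080 31363/7200 29833/7200 8857/2160
  25757/4800 10333/2000 1804/375 33013/7200
  6523/1080 41813/7200 12961/2400 1213/240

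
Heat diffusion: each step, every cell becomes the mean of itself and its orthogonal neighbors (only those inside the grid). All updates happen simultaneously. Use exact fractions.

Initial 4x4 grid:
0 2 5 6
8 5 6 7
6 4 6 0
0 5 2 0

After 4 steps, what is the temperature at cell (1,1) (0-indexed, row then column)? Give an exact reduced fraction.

Answer: 199031/45000

Derivation:
Step 1: cell (1,1) = 5
Step 2: cell (1,1) = 19/4
Step 3: cell (1,1) = 6647/1500
Step 4: cell (1,1) = 199031/45000
Full grid after step 4:
  2747/648 946097/216000 901/192 102283/21600
  918227/216000 199031/45000 53093/12000 32159/7200
  906259/216000 727621/180000 176857/45000 393929/108000
  252463/64800 405077/108000 356369/108000 51589/16200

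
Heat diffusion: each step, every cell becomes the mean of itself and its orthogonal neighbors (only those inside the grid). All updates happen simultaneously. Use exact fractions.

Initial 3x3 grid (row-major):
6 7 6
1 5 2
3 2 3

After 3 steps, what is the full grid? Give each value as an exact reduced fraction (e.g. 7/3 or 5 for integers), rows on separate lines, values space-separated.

After step 1:
  14/3 6 5
  15/4 17/5 4
  2 13/4 7/3
After step 2:
  173/36 143/30 5
  829/240 102/25 221/60
  3 659/240 115/36
After step 3:
  9379/2160 16787/3600 269/60
  55223/14400 1873/500 7181/1800
  46/15 46873/14400 6929/2160

Answer: 9379/2160 16787/3600 269/60
55223/14400 1873/500 7181/1800
46/15 46873/14400 6929/2160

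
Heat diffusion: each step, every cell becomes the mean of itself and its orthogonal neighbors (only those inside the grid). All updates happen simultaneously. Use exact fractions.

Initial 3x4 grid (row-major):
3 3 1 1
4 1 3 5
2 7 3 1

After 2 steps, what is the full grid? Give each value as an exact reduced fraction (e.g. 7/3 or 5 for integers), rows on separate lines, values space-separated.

Answer: 47/18 41/15 67/30 41/18
413/120 279/100 71/25 313/120
121/36 881/240 247/80 3

Derivation:
After step 1:
  10/3 2 2 7/3
  5/2 18/5 13/5 5/2
  13/3 13/4 7/2 3
After step 2:
  47/18 41/15 67/30 41/18
  413/120 279/100 71/25 313/120
  121/36 881/240 247/80 3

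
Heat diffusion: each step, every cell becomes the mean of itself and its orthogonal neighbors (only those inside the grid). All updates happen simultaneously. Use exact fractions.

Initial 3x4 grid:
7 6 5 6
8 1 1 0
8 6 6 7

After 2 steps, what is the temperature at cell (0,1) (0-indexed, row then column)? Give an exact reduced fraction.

Answer: 413/80

Derivation:
Step 1: cell (0,1) = 19/4
Step 2: cell (0,1) = 413/80
Full grid after step 2:
  71/12 413/80 931/240 35/9
  371/60 23/5 4 141/40
  223/36 1319/240 1031/240 77/18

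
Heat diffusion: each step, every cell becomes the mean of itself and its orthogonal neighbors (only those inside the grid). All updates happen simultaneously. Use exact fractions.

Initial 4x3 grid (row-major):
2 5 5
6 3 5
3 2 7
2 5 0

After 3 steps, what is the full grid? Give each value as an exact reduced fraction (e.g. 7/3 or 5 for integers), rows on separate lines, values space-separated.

After step 1:
  13/3 15/4 5
  7/2 21/5 5
  13/4 4 7/2
  10/3 9/4 4
After step 2:
  139/36 1037/240 55/12
  917/240 409/100 177/40
  169/48 86/25 33/8
  53/18 163/48 13/4
After step 3:
  4321/1080 60679/14400 3199/720
  27527/7200 6029/1500 5167/1200
  24707/7200 11143/3000 381/100
  355/108 46909/14400 517/144

Answer: 4321/1080 60679/14400 3199/720
27527/7200 6029/1500 5167/1200
24707/7200 11143/3000 381/100
355/108 46909/14400 517/144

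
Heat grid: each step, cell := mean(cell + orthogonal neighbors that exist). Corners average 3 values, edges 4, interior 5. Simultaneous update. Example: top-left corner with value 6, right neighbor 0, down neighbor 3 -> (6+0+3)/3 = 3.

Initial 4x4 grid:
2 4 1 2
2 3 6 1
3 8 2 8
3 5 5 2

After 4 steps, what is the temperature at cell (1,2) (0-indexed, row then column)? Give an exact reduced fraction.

Step 1: cell (1,2) = 13/5
Step 2: cell (1,2) = 41/10
Step 3: cell (1,2) = 3967/1200
Step 4: cell (1,2) = 659333/180000
Full grid after step 4:
  198259/64800 139433/43200 130729/43200 8243/2592
  38063/10800 615709/180000 659333/180000 36373/10800
  205129/54000 745177/180000 236299/60000 24487/6000
  271591/64800 901081/216000 317459/72000 89797/21600

Answer: 659333/180000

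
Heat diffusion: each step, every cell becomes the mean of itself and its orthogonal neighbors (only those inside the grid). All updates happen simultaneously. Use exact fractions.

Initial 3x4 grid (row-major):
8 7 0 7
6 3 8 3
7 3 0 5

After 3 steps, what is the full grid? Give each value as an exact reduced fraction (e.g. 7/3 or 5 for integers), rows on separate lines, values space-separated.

Answer: 521/90 5957/1200 8633/1800 9023/2160
4729/900 30131/6000 1993/500 6931/1600
11009/2160 30467/7200 29707/7200 493/135

Derivation:
After step 1:
  7 9/2 11/2 10/3
  6 27/5 14/5 23/4
  16/3 13/4 4 8/3
After step 2:
  35/6 28/5 121/30 175/36
  89/15 439/100 469/100 291/80
  175/36 1079/240 763/240 149/36
After step 3:
  521/90 5957/1200 8633/1800 9023/2160
  4729/900 30131/6000 1993/500 6931/1600
  11009/2160 30467/7200 29707/7200 493/135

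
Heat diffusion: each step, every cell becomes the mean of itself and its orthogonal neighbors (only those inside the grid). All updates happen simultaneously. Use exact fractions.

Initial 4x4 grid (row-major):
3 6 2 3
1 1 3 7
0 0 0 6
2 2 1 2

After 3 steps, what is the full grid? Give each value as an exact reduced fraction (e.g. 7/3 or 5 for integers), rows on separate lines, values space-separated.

After step 1:
  10/3 3 7/2 4
  5/4 11/5 13/5 19/4
  3/4 3/5 2 15/4
  4/3 5/4 5/4 3
After step 2:
  91/36 361/120 131/40 49/12
  113/60 193/100 301/100 151/40
  59/60 34/25 51/25 27/8
  10/9 133/120 15/8 8/3
After step 3:
  2671/1080 9667/3600 4013/1200 167/45
  412/225 1343/600 1403/500 4273/1200
  1201/900 4453/3000 583/250 3557/1200
  1153/1080 4909/3600 769/400 95/36

Answer: 2671/1080 9667/3600 4013/1200 167/45
412/225 1343/600 1403/500 4273/1200
1201/900 4453/3000 583/250 3557/1200
1153/1080 4909/3600 769/400 95/36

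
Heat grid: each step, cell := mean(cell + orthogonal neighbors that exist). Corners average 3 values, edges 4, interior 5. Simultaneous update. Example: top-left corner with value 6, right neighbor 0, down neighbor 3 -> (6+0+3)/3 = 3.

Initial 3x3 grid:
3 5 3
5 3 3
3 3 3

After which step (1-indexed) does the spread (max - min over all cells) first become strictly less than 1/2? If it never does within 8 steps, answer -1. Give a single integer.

Answer: 4

Derivation:
Step 1: max=13/3, min=3, spread=4/3
Step 2: max=153/40, min=3, spread=33/40
Step 3: max=2057/540, min=146/45, spread=61/108
Step 4: max=118639/32400, min=4411/1350, spread=511/1296
  -> spread < 1/2 first at step 4
Step 5: max=7061933/1944000, min=60401/18000, spread=4309/15552
Step 6: max=417303751/116640000, min=8221237/2430000, spread=36295/186624
Step 7: max=24880370597/6998400000, min=1993735831/583200000, spread=305773/2239488
Step 8: max=1483026670159/419904000000, min=20038575497/5832000000, spread=2575951/26873856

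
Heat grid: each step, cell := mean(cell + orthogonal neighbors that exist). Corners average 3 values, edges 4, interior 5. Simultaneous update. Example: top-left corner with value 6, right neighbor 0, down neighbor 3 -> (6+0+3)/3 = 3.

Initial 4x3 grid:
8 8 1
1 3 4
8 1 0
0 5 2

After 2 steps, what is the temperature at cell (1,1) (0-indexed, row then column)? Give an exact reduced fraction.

Answer: 94/25

Derivation:
Step 1: cell (1,1) = 17/5
Step 2: cell (1,1) = 94/25
Full grid after step 2:
  47/9 23/5 34/9
  497/120 94/25 689/240
  457/120 261/100 569/240
  53/18 181/60 73/36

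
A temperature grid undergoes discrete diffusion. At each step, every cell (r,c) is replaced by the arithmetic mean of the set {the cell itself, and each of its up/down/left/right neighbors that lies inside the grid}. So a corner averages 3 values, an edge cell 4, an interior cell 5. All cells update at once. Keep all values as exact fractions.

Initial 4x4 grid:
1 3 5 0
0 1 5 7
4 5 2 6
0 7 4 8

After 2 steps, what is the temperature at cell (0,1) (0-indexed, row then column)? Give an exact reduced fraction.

Step 1: cell (0,1) = 5/2
Step 2: cell (0,1) = 593/240
Full grid after step 2:
  16/9 593/240 55/16 47/12
  473/240 73/25 379/100 73/16
  673/240 69/20 116/25 413/80
  119/36 1003/240 393/80 17/3

Answer: 593/240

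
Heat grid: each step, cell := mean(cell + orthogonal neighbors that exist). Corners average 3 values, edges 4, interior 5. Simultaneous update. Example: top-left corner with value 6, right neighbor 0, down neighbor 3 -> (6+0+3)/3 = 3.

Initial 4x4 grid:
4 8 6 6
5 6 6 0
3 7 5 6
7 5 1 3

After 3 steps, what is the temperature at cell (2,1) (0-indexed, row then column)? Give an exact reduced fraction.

Answer: 4969/1000

Derivation:
Step 1: cell (2,1) = 26/5
Step 2: cell (2,1) = 271/50
Step 3: cell (2,1) = 4969/1000
Full grid after step 3:
  6137/1080 19931/3600 1309/240 577/120
  9583/1800 16691/3000 981/200 559/120
  3173/600 4969/1000 14083/3000 7217/1800
  1787/360 1947/400 15019/3600 845/216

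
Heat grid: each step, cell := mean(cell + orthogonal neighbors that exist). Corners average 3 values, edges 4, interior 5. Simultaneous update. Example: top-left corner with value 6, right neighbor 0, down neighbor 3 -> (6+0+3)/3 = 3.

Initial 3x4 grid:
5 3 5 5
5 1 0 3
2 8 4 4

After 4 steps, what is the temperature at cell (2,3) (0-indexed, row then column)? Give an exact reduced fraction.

Answer: 45389/12960

Derivation:
Step 1: cell (2,3) = 11/3
Step 2: cell (2,3) = 32/9
Step 3: cell (2,3) = 7531/2160
Step 4: cell (2,3) = 45389/12960
Full grid after step 4:
  95273/25920 155251/43200 29783/8640 44659/12960
  655339/172800 258953/72000 20989/6000 1237/360
  33031/8640 17939/4800 30583/8640 45389/12960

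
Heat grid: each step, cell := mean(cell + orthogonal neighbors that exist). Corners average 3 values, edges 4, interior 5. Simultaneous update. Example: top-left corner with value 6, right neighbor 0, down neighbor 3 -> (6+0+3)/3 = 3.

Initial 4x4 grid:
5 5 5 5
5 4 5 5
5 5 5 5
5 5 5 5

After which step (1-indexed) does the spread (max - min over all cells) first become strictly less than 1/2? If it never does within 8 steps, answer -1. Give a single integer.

Step 1: max=5, min=19/4, spread=1/4
  -> spread < 1/2 first at step 1
Step 2: max=5, min=239/50, spread=11/50
Step 3: max=5, min=11633/2400, spread=367/2400
Step 4: max=2987/600, min=52429/10800, spread=1337/10800
Step 5: max=89531/18000, min=1578331/324000, spread=33227/324000
Step 6: max=535951/108000, min=47385673/9720000, spread=849917/9720000
Step 7: max=8031467/1620000, min=1424285653/291600000, spread=21378407/291600000
Step 8: max=2406311657/486000000, min=42773537629/8748000000, spread=540072197/8748000000

Answer: 1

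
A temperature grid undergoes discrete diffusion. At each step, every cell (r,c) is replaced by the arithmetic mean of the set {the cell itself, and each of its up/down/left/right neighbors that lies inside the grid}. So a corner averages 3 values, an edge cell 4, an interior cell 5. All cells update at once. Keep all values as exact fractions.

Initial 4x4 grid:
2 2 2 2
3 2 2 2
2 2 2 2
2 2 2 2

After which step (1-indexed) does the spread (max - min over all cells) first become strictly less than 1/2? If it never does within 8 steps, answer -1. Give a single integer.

Answer: 1

Derivation:
Step 1: max=7/3, min=2, spread=1/3
  -> spread < 1/2 first at step 1
Step 2: max=271/120, min=2, spread=31/120
Step 3: max=2371/1080, min=2, spread=211/1080
Step 4: max=232843/108000, min=2, spread=16843/108000
Step 5: max=2082643/972000, min=18079/9000, spread=130111/972000
Step 6: max=61962367/29160000, min=1087159/540000, spread=3255781/29160000
Step 7: max=1849953691/874800000, min=1091107/540000, spread=82360351/874800000
Step 8: max=55239316891/26244000000, min=196906441/97200000, spread=2074577821/26244000000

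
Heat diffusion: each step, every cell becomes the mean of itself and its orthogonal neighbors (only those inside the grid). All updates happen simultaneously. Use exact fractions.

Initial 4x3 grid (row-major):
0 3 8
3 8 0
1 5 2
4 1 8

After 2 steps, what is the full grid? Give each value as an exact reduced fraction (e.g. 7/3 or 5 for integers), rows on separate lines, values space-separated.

Answer: 13/4 853/240 155/36
241/80 389/100 943/240
233/80 187/50 919/240
13/4 407/120 143/36

Derivation:
After step 1:
  2 19/4 11/3
  3 19/5 9/2
  13/4 17/5 15/4
  2 9/2 11/3
After step 2:
  13/4 853/240 155/36
  241/80 389/100 943/240
  233/80 187/50 919/240
  13/4 407/120 143/36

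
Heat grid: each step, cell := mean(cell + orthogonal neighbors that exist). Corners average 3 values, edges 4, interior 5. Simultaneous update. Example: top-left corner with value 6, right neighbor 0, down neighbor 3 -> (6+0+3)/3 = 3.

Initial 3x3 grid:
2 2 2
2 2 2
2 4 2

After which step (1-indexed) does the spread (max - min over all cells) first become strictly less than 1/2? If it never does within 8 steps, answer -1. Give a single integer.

Answer: 3

Derivation:
Step 1: max=8/3, min=2, spread=2/3
Step 2: max=307/120, min=2, spread=67/120
Step 3: max=2597/1080, min=207/100, spread=1807/5400
  -> spread < 1/2 first at step 3
Step 4: max=1021963/432000, min=5761/2700, spread=33401/144000
Step 5: max=9005933/3888000, min=583391/270000, spread=3025513/19440000
Step 6: max=3575326867/1555200000, min=31555949/14400000, spread=53531/497664
Step 7: max=212656925849/93312000000, min=8567116051/3888000000, spread=450953/5971968
Step 8: max=12706343560603/5598720000000, min=1034128610519/466560000000, spread=3799043/71663616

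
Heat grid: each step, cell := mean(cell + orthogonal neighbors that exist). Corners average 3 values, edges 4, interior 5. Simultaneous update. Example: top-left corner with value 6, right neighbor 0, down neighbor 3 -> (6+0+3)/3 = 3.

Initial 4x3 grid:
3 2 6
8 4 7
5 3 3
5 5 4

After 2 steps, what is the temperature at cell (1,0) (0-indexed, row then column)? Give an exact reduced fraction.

Answer: 1163/240

Derivation:
Step 1: cell (1,0) = 5
Step 2: cell (1,0) = 1163/240
Full grid after step 2:
  157/36 1073/240 55/12
  1163/240 451/100 381/80
  77/16 451/100 69/16
  29/6 69/16 25/6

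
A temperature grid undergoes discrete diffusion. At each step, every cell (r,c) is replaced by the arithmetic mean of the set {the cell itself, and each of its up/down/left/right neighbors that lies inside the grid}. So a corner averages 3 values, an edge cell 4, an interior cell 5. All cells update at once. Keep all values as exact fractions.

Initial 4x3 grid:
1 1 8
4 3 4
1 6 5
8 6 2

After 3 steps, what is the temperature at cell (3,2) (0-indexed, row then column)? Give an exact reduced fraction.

Step 1: cell (3,2) = 13/3
Step 2: cell (3,2) = 169/36
Step 3: cell (3,2) = 10007/2160
Full grid after step 3:
  2147/720 49141/14400 4243/1080
  167/50 11317/3000 29873/7200
  5023/1200 25649/6000 32213/7200
  1667/360 34193/7200 10007/2160

Answer: 10007/2160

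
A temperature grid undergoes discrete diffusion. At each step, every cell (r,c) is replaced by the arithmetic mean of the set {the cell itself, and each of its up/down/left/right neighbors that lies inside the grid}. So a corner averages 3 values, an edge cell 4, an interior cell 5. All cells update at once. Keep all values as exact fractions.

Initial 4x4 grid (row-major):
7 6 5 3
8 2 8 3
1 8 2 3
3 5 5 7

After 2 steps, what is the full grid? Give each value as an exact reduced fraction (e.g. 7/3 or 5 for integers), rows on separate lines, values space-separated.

After step 1:
  7 5 11/2 11/3
  9/2 32/5 4 17/4
  5 18/5 26/5 15/4
  3 21/4 19/4 5
After step 2:
  11/2 239/40 109/24 161/36
  229/40 47/10 507/100 47/12
  161/40 509/100 213/50 91/20
  53/12 83/20 101/20 9/2

Answer: 11/2 239/40 109/24 161/36
229/40 47/10 507/100 47/12
161/40 509/100 213/50 91/20
53/12 83/20 101/20 9/2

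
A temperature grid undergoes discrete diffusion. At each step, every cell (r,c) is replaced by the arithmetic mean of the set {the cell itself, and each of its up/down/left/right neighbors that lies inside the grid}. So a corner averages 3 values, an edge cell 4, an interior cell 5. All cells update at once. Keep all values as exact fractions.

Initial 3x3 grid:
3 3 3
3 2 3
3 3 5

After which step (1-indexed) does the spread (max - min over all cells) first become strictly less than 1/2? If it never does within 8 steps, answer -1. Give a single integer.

Answer: 3

Derivation:
Step 1: max=11/3, min=11/4, spread=11/12
Step 2: max=61/18, min=17/6, spread=5/9
Step 3: max=3509/1080, min=1033/360, spread=41/108
  -> spread < 1/2 first at step 3
Step 4: max=205483/64800, min=62711/21600, spread=347/1296
Step 5: max=12159101/3888000, min=3809617/1296000, spread=2921/15552
Step 6: max=722415547/233280000, min=230550599/77760000, spread=24611/186624
Step 7: max=43067855309/13996800000, min=13924016353/4665600000, spread=207329/2239488
Step 8: max=2572184335723/839808000000, min=839200663991/279936000000, spread=1746635/26873856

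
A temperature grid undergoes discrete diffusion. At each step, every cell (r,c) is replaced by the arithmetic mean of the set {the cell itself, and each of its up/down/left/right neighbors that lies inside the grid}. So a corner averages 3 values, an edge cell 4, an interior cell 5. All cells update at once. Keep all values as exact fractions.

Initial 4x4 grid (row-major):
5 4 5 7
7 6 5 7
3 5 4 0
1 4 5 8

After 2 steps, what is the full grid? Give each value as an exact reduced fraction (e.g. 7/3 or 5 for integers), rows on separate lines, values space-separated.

Answer: 187/36 1259/240 1319/240 49/9
1199/240 509/100 123/25 637/120
979/240 427/100 118/25 529/120
125/36 241/60 257/60 43/9

Derivation:
After step 1:
  16/3 5 21/4 19/3
  21/4 27/5 27/5 19/4
  4 22/5 19/5 19/4
  8/3 15/4 21/4 13/3
After step 2:
  187/36 1259/240 1319/240 49/9
  1199/240 509/100 123/25 637/120
  979/240 427/100 118/25 529/120
  125/36 241/60 257/60 43/9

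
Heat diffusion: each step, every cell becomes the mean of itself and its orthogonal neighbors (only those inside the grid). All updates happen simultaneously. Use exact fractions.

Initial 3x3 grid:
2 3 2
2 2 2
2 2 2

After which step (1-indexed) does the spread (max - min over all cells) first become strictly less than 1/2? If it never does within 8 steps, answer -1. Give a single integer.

Answer: 1

Derivation:
Step 1: max=7/3, min=2, spread=1/3
  -> spread < 1/2 first at step 1
Step 2: max=547/240, min=2, spread=67/240
Step 3: max=4757/2160, min=407/200, spread=1807/10800
Step 4: max=1885963/864000, min=11161/5400, spread=33401/288000
Step 5: max=16781933/7776000, min=1123391/540000, spread=3025513/38880000
Step 6: max=6685726867/3110400000, min=60355949/28800000, spread=53531/995328
Step 7: max=399280925849/186624000000, min=16343116051/7776000000, spread=450953/11943936
Step 8: max=23903783560603/11197440000000, min=1967248610519/933120000000, spread=3799043/143327232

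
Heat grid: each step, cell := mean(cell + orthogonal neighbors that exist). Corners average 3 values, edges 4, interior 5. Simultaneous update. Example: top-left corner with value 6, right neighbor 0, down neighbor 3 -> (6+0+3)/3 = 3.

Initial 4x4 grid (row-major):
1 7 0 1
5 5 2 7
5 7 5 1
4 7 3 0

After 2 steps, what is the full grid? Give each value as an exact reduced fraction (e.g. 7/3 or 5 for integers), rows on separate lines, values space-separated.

After step 1:
  13/3 13/4 5/2 8/3
  4 26/5 19/5 11/4
  21/4 29/5 18/5 13/4
  16/3 21/4 15/4 4/3
After step 2:
  139/36 917/240 733/240 95/36
  1127/240 441/100 357/100 187/60
  1223/240 251/50 101/25 41/15
  95/18 151/30 209/60 25/9

Answer: 139/36 917/240 733/240 95/36
1127/240 441/100 357/100 187/60
1223/240 251/50 101/25 41/15
95/18 151/30 209/60 25/9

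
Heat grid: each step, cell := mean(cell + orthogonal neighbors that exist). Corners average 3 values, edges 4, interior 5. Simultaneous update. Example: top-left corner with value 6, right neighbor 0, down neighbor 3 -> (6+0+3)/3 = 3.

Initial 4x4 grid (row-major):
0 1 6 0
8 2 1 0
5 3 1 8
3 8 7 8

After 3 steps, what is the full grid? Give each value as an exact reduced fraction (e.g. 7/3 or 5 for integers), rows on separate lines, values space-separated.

After step 1:
  3 9/4 2 2
  15/4 3 2 9/4
  19/4 19/5 4 17/4
  16/3 21/4 6 23/3
After step 2:
  3 41/16 33/16 25/12
  29/8 74/25 53/20 21/8
  529/120 104/25 401/100 109/24
  46/9 1223/240 275/48 215/36
After step 3:
  49/16 2117/800 1123/480 325/144
  2099/600 6383/2000 5723/2000 119/40
  7787/1800 24761/6000 25309/6000 7717/1800
  10523/2160 36173/7200 37453/7200 2339/432

Answer: 49/16 2117/800 1123/480 325/144
2099/600 6383/2000 5723/2000 119/40
7787/1800 24761/6000 25309/6000 7717/1800
10523/2160 36173/7200 37453/7200 2339/432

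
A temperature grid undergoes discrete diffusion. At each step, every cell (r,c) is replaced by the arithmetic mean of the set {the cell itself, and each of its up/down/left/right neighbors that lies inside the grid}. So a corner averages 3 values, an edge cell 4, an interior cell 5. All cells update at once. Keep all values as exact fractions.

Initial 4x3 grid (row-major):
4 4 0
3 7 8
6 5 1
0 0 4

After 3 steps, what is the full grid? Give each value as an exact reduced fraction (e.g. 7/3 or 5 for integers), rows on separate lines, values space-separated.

After step 1:
  11/3 15/4 4
  5 27/5 4
  7/2 19/5 9/2
  2 9/4 5/3
After step 2:
  149/36 1009/240 47/12
  527/120 439/100 179/40
  143/40 389/100 419/120
  31/12 583/240 101/36
After step 3:
  9169/2160 59939/14400 3023/720
  7423/1800 25621/6000 2441/600
  361/100 21331/6000 3299/900
  229/80 42149/14400 6283/2160

Answer: 9169/2160 59939/14400 3023/720
7423/1800 25621/6000 2441/600
361/100 21331/6000 3299/900
229/80 42149/14400 6283/2160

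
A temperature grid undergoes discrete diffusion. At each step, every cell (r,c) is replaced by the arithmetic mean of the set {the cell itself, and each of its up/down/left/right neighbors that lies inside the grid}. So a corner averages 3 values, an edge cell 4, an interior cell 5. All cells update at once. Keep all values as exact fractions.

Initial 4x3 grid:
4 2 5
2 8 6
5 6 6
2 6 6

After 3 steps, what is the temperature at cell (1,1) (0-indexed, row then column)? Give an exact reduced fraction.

Answer: 959/200

Derivation:
Step 1: cell (1,1) = 24/5
Step 2: cell (1,1) = 107/20
Step 3: cell (1,1) = 959/200
Full grid after step 3:
  8773/2160 4477/960 2627/540
  817/180 959/200 7891/1440
  3287/720 6421/1200 891/160
  5221/1080 3701/720 1373/240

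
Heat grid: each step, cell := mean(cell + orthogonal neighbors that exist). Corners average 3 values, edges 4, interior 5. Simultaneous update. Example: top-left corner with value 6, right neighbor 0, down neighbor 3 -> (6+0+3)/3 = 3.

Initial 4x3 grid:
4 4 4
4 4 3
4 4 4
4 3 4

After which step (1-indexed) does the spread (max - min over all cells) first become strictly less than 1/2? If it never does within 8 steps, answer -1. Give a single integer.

Step 1: max=4, min=11/3, spread=1/3
  -> spread < 1/2 first at step 1
Step 2: max=4, min=893/240, spread=67/240
Step 3: max=709/180, min=8053/2160, spread=91/432
Step 4: max=21143/5400, min=486077/129600, spread=4271/25920
Step 5: max=46711/12000, min=29275003/7776000, spread=39749/311040
Step 6: max=9423581/2430000, min=1762341977/466560000, spread=1879423/18662400
Step 7: max=2254920041/583200000, min=106016488843/27993600000, spread=3551477/44789760
Step 8: max=11249848787/2916000000, min=6374108923937/1679616000000, spread=846431819/13436928000

Answer: 1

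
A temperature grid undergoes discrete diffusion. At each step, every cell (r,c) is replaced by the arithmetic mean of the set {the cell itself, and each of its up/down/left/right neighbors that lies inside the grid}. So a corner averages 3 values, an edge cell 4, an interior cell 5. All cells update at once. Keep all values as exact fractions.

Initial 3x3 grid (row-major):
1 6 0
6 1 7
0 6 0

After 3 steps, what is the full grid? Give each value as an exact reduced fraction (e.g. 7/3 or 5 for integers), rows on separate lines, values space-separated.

Answer: 1913/540 10901/3600 482/135
10651/3600 7291/2000 5413/1800
823/240 42079/14400 7547/2160

Derivation:
After step 1:
  13/3 2 13/3
  2 26/5 2
  4 7/4 13/3
After step 2:
  25/9 119/30 25/9
  233/60 259/100 119/30
  31/12 917/240 97/36
After step 3:
  1913/540 10901/3600 482/135
  10651/3600 7291/2000 5413/1800
  823/240 42079/14400 7547/2160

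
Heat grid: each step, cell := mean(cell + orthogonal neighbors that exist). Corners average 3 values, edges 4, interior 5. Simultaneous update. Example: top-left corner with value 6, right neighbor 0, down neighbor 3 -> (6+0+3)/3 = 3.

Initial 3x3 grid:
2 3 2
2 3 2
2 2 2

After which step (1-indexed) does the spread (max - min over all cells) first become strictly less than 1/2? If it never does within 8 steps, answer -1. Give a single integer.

Step 1: max=5/2, min=2, spread=1/2
Step 2: max=287/120, min=173/80, spread=11/48
  -> spread < 1/2 first at step 2
Step 3: max=16999/7200, min=263/120, spread=1219/7200
Step 4: max=1004603/432000, min=212759/96000, spread=755/6912
Step 5: max=59945491/25920000, min=38640119/17280000, spread=6353/82944
Step 6: max=3575458127/1555200000, min=2327877293/1036800000, spread=53531/995328
Step 7: max=213864444319/93312000000, min=5193614173/2304000000, spread=450953/11943936
Step 8: max=12797789793443/5598720000000, min=8432926450837/3732480000000, spread=3799043/143327232

Answer: 2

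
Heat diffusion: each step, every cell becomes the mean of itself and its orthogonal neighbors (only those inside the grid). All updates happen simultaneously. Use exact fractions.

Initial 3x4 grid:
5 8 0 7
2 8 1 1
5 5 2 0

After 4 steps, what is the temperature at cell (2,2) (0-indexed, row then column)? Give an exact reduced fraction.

Step 1: cell (2,2) = 2
Step 2: cell (2,2) = 13/5
Step 3: cell (2,2) = 1139/400
Step 4: cell (2,2) = 27191/9000
Full grid after step 4:
  101249/21600 102761/24000 762709/216000 386669/129600
  18221/4000 246079/60000 1172699/360000 2302651/864000
  23581/5400 8669/2250 27191/9000 107473/43200

Answer: 27191/9000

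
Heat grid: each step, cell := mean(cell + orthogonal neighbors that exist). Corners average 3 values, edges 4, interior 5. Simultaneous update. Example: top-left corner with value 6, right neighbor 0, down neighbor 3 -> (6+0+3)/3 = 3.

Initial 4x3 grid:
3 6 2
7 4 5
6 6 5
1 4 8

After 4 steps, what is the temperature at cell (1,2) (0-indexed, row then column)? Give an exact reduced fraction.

Step 1: cell (1,2) = 4
Step 2: cell (1,2) = 299/60
Step 3: cell (1,2) = 16963/3600
Step 4: cell (1,2) = 526651/108000
Full grid after step 4:
  615457/129600 4104253/864000 597757/129600
  132319/27000 1724807/360000 526651/108000
  260173/54000 1801507/360000 539471/108000
  628277/129600 4250513/864000 663377/129600

Answer: 526651/108000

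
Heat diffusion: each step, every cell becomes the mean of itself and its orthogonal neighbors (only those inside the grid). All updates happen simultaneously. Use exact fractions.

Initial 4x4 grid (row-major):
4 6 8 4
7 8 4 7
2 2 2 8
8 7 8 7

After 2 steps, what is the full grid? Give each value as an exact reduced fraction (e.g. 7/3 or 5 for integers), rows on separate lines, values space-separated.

After step 1:
  17/3 13/2 11/2 19/3
  21/4 27/5 29/5 23/4
  19/4 21/5 24/5 6
  17/3 25/4 6 23/3
After step 2:
  209/36 173/30 181/30 211/36
  79/15 543/100 109/20 1433/240
  149/30 127/25 134/25 1453/240
  50/9 1327/240 1483/240 59/9

Answer: 209/36 173/30 181/30 211/36
79/15 543/100 109/20 1433/240
149/30 127/25 134/25 1453/240
50/9 1327/240 1483/240 59/9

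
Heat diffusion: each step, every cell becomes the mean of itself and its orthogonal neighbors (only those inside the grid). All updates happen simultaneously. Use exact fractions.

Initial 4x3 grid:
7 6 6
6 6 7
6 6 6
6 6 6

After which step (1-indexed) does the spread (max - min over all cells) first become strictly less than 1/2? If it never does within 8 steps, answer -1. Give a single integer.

Answer: 1

Derivation:
Step 1: max=19/3, min=6, spread=1/3
  -> spread < 1/2 first at step 1
Step 2: max=1507/240, min=6, spread=67/240
Step 3: max=13547/2160, min=289/48, spread=271/1080
Step 4: max=809599/129600, min=14521/2400, spread=5093/25920
Step 5: max=48467501/7776000, min=1310611/216000, spread=257101/1555200
Step 6: max=2901013999/466560000, min=39427967/6480000, spread=497603/3732480
Step 7: max=173755637141/27993600000, min=395046113/64800000, spread=123828653/1119744000
Step 8: max=10408837884319/1679616000000, min=35614295413/5832000000, spread=1215366443/13436928000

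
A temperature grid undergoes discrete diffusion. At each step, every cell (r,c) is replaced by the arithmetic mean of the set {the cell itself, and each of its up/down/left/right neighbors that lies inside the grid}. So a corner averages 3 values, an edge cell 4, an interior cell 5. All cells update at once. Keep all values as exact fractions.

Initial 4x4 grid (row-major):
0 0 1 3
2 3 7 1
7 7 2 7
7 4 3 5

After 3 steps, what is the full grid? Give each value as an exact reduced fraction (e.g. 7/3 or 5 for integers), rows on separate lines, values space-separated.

After step 1:
  2/3 1 11/4 5/3
  3 19/5 14/5 9/2
  23/4 23/5 26/5 15/4
  6 21/4 7/2 5
After step 2:
  14/9 493/240 493/240 107/36
  793/240 76/25 381/100 763/240
  387/80 123/25 397/100 369/80
  17/3 387/80 379/80 49/12
After step 3:
  2489/1080 15667/7200 19603/7200 1477/540
  22927/7200 10277/3000 1204/375 26233/7200
  11237/2400 4321/1000 441/100 3169/800
  1841/360 12097/2400 10577/2400 403/90

Answer: 2489/1080 15667/7200 19603/7200 1477/540
22927/7200 10277/3000 1204/375 26233/7200
11237/2400 4321/1000 441/100 3169/800
1841/360 12097/2400 10577/2400 403/90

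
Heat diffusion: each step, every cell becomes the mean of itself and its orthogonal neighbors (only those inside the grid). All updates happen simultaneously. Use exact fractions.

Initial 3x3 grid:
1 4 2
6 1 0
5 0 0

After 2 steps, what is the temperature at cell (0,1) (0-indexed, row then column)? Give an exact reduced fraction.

Step 1: cell (0,1) = 2
Step 2: cell (0,1) = 37/15
Full grid after step 2:
  107/36 37/15 19/12
  767/240 97/50 99/80
  101/36 221/120 3/4

Answer: 37/15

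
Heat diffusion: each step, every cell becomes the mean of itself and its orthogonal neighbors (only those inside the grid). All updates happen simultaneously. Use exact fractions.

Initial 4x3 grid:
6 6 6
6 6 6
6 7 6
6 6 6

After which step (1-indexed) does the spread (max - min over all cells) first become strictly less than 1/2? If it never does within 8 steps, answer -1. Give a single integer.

Step 1: max=25/4, min=6, spread=1/4
  -> spread < 1/2 first at step 1
Step 2: max=623/100, min=6, spread=23/100
Step 3: max=29611/4800, min=2413/400, spread=131/960
Step 4: max=265751/43200, min=43591/7200, spread=841/8640
Step 5: max=106222051/17280000, min=8733373/1440000, spread=56863/691200
Step 6: max=954654341/155520000, min=78749543/12960000, spread=386393/6220800
Step 7: max=381641723131/62208000000, min=31524358813/5184000000, spread=26795339/497664000
Step 8: max=22878695714129/3732480000000, min=1893326149667/311040000000, spread=254051069/5971968000

Answer: 1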